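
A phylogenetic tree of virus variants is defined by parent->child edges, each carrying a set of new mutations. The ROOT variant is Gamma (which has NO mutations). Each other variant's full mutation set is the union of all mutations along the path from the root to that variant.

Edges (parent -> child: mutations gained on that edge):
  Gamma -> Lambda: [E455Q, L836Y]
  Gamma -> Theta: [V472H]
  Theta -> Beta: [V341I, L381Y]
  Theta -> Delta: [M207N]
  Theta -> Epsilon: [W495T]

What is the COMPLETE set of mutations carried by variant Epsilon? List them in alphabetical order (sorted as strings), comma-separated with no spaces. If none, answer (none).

At Gamma: gained [] -> total []
At Theta: gained ['V472H'] -> total ['V472H']
At Epsilon: gained ['W495T'] -> total ['V472H', 'W495T']

Answer: V472H,W495T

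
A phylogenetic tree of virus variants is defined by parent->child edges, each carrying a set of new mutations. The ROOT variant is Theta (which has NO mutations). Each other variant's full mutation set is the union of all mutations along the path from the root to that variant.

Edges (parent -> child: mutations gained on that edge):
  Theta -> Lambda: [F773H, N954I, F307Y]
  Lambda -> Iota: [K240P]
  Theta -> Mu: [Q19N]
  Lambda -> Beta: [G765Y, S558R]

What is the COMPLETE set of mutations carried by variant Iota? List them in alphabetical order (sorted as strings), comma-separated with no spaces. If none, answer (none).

At Theta: gained [] -> total []
At Lambda: gained ['F773H', 'N954I', 'F307Y'] -> total ['F307Y', 'F773H', 'N954I']
At Iota: gained ['K240P'] -> total ['F307Y', 'F773H', 'K240P', 'N954I']

Answer: F307Y,F773H,K240P,N954I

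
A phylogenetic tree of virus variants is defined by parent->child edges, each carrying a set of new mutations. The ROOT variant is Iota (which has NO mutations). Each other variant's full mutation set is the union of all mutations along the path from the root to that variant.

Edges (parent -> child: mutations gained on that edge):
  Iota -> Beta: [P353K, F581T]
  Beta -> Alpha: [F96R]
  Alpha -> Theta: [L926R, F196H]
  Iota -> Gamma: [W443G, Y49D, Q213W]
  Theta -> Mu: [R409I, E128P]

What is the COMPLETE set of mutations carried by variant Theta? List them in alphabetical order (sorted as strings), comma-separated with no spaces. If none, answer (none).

At Iota: gained [] -> total []
At Beta: gained ['P353K', 'F581T'] -> total ['F581T', 'P353K']
At Alpha: gained ['F96R'] -> total ['F581T', 'F96R', 'P353K']
At Theta: gained ['L926R', 'F196H'] -> total ['F196H', 'F581T', 'F96R', 'L926R', 'P353K']

Answer: F196H,F581T,F96R,L926R,P353K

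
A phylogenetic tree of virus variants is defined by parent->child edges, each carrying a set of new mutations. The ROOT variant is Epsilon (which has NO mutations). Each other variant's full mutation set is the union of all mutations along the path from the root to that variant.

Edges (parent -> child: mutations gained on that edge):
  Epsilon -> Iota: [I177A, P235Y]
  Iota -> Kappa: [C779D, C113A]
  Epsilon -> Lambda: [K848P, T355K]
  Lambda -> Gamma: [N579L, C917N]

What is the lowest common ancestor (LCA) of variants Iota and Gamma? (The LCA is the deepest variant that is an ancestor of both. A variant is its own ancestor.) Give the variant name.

Path from root to Iota: Epsilon -> Iota
  ancestors of Iota: {Epsilon, Iota}
Path from root to Gamma: Epsilon -> Lambda -> Gamma
  ancestors of Gamma: {Epsilon, Lambda, Gamma}
Common ancestors: {Epsilon}
Walk up from Gamma: Gamma (not in ancestors of Iota), Lambda (not in ancestors of Iota), Epsilon (in ancestors of Iota)
Deepest common ancestor (LCA) = Epsilon

Answer: Epsilon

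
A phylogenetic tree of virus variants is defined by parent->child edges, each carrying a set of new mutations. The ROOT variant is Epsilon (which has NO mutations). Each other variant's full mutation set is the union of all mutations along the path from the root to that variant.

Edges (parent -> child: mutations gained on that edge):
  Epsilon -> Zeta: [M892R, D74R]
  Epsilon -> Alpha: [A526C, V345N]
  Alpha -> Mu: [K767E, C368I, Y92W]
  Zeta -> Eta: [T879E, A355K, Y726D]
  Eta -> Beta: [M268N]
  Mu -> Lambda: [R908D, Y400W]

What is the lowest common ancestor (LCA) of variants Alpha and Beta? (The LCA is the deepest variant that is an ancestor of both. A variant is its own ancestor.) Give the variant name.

Answer: Epsilon

Derivation:
Path from root to Alpha: Epsilon -> Alpha
  ancestors of Alpha: {Epsilon, Alpha}
Path from root to Beta: Epsilon -> Zeta -> Eta -> Beta
  ancestors of Beta: {Epsilon, Zeta, Eta, Beta}
Common ancestors: {Epsilon}
Walk up from Beta: Beta (not in ancestors of Alpha), Eta (not in ancestors of Alpha), Zeta (not in ancestors of Alpha), Epsilon (in ancestors of Alpha)
Deepest common ancestor (LCA) = Epsilon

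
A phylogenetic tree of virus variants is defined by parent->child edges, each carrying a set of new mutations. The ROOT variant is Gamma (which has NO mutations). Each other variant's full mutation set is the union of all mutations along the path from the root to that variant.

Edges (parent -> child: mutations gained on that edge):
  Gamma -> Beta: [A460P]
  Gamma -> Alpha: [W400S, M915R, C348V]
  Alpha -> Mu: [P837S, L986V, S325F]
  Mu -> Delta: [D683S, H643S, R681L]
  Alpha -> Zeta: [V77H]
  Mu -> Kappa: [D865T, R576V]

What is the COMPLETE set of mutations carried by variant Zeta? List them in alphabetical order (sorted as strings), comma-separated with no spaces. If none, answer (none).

Answer: C348V,M915R,V77H,W400S

Derivation:
At Gamma: gained [] -> total []
At Alpha: gained ['W400S', 'M915R', 'C348V'] -> total ['C348V', 'M915R', 'W400S']
At Zeta: gained ['V77H'] -> total ['C348V', 'M915R', 'V77H', 'W400S']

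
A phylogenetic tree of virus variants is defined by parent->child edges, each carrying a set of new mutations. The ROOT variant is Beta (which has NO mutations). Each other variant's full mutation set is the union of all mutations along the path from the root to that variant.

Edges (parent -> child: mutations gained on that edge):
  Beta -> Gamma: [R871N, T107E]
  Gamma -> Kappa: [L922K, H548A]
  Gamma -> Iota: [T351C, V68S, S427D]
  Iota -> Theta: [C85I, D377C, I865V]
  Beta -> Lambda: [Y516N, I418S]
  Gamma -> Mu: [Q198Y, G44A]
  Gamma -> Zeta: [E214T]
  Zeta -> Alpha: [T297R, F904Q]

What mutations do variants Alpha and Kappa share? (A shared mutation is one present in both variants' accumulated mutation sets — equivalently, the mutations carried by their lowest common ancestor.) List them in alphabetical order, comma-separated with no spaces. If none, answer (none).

Accumulating mutations along path to Alpha:
  At Beta: gained [] -> total []
  At Gamma: gained ['R871N', 'T107E'] -> total ['R871N', 'T107E']
  At Zeta: gained ['E214T'] -> total ['E214T', 'R871N', 'T107E']
  At Alpha: gained ['T297R', 'F904Q'] -> total ['E214T', 'F904Q', 'R871N', 'T107E', 'T297R']
Mutations(Alpha) = ['E214T', 'F904Q', 'R871N', 'T107E', 'T297R']
Accumulating mutations along path to Kappa:
  At Beta: gained [] -> total []
  At Gamma: gained ['R871N', 'T107E'] -> total ['R871N', 'T107E']
  At Kappa: gained ['L922K', 'H548A'] -> total ['H548A', 'L922K', 'R871N', 'T107E']
Mutations(Kappa) = ['H548A', 'L922K', 'R871N', 'T107E']
Intersection: ['E214T', 'F904Q', 'R871N', 'T107E', 'T297R'] ∩ ['H548A', 'L922K', 'R871N', 'T107E'] = ['R871N', 'T107E']

Answer: R871N,T107E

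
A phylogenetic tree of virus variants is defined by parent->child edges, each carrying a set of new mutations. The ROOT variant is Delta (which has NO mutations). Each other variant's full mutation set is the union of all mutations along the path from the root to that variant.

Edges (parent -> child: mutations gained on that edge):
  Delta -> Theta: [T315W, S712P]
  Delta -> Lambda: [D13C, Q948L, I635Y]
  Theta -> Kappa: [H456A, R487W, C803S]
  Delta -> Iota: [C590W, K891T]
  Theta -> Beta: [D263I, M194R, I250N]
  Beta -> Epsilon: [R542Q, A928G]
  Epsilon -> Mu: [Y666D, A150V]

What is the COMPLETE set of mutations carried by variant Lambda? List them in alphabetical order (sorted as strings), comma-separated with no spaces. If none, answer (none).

At Delta: gained [] -> total []
At Lambda: gained ['D13C', 'Q948L', 'I635Y'] -> total ['D13C', 'I635Y', 'Q948L']

Answer: D13C,I635Y,Q948L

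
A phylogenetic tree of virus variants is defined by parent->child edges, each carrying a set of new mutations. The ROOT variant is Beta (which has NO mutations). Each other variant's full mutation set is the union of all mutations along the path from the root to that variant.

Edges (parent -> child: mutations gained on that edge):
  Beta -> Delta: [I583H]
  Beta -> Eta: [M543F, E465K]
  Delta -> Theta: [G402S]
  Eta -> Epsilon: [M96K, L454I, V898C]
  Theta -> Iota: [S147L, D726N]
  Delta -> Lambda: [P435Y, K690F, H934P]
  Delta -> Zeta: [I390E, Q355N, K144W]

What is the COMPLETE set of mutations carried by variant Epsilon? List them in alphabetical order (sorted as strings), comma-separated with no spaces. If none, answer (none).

At Beta: gained [] -> total []
At Eta: gained ['M543F', 'E465K'] -> total ['E465K', 'M543F']
At Epsilon: gained ['M96K', 'L454I', 'V898C'] -> total ['E465K', 'L454I', 'M543F', 'M96K', 'V898C']

Answer: E465K,L454I,M543F,M96K,V898C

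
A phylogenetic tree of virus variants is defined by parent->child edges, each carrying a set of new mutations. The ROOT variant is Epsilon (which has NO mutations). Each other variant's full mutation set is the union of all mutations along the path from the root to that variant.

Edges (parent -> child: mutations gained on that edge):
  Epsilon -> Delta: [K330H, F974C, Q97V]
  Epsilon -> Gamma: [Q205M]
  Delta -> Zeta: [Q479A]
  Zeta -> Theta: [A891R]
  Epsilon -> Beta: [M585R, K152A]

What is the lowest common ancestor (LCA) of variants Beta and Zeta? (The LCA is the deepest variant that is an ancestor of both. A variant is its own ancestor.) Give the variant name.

Answer: Epsilon

Derivation:
Path from root to Beta: Epsilon -> Beta
  ancestors of Beta: {Epsilon, Beta}
Path from root to Zeta: Epsilon -> Delta -> Zeta
  ancestors of Zeta: {Epsilon, Delta, Zeta}
Common ancestors: {Epsilon}
Walk up from Zeta: Zeta (not in ancestors of Beta), Delta (not in ancestors of Beta), Epsilon (in ancestors of Beta)
Deepest common ancestor (LCA) = Epsilon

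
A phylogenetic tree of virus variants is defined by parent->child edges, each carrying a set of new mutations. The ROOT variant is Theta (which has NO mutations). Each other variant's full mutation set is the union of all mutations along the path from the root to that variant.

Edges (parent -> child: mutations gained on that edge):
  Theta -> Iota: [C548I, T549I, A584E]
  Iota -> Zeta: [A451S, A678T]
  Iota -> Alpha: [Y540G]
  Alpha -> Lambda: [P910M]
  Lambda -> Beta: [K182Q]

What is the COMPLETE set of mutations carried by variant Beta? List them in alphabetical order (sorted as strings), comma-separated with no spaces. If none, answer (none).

At Theta: gained [] -> total []
At Iota: gained ['C548I', 'T549I', 'A584E'] -> total ['A584E', 'C548I', 'T549I']
At Alpha: gained ['Y540G'] -> total ['A584E', 'C548I', 'T549I', 'Y540G']
At Lambda: gained ['P910M'] -> total ['A584E', 'C548I', 'P910M', 'T549I', 'Y540G']
At Beta: gained ['K182Q'] -> total ['A584E', 'C548I', 'K182Q', 'P910M', 'T549I', 'Y540G']

Answer: A584E,C548I,K182Q,P910M,T549I,Y540G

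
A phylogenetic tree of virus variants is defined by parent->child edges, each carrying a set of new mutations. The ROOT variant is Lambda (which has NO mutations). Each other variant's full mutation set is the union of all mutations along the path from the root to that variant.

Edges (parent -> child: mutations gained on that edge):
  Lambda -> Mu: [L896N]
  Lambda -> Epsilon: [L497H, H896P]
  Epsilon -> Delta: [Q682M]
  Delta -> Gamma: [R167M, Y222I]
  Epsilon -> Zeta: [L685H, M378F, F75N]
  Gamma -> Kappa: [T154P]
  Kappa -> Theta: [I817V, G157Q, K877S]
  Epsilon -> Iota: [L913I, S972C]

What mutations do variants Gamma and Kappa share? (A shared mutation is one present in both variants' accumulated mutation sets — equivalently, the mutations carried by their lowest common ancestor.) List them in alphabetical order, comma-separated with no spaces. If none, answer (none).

Answer: H896P,L497H,Q682M,R167M,Y222I

Derivation:
Accumulating mutations along path to Gamma:
  At Lambda: gained [] -> total []
  At Epsilon: gained ['L497H', 'H896P'] -> total ['H896P', 'L497H']
  At Delta: gained ['Q682M'] -> total ['H896P', 'L497H', 'Q682M']
  At Gamma: gained ['R167M', 'Y222I'] -> total ['H896P', 'L497H', 'Q682M', 'R167M', 'Y222I']
Mutations(Gamma) = ['H896P', 'L497H', 'Q682M', 'R167M', 'Y222I']
Accumulating mutations along path to Kappa:
  At Lambda: gained [] -> total []
  At Epsilon: gained ['L497H', 'H896P'] -> total ['H896P', 'L497H']
  At Delta: gained ['Q682M'] -> total ['H896P', 'L497H', 'Q682M']
  At Gamma: gained ['R167M', 'Y222I'] -> total ['H896P', 'L497H', 'Q682M', 'R167M', 'Y222I']
  At Kappa: gained ['T154P'] -> total ['H896P', 'L497H', 'Q682M', 'R167M', 'T154P', 'Y222I']
Mutations(Kappa) = ['H896P', 'L497H', 'Q682M', 'R167M', 'T154P', 'Y222I']
Intersection: ['H896P', 'L497H', 'Q682M', 'R167M', 'Y222I'] ∩ ['H896P', 'L497H', 'Q682M', 'R167M', 'T154P', 'Y222I'] = ['H896P', 'L497H', 'Q682M', 'R167M', 'Y222I']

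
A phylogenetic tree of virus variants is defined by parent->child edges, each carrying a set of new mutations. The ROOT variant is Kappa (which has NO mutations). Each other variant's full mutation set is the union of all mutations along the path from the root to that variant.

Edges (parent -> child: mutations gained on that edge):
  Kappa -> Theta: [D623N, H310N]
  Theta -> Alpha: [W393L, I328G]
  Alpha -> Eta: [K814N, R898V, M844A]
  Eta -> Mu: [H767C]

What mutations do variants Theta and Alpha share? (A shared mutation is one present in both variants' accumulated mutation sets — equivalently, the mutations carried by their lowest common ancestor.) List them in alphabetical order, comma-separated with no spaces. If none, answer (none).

Accumulating mutations along path to Theta:
  At Kappa: gained [] -> total []
  At Theta: gained ['D623N', 'H310N'] -> total ['D623N', 'H310N']
Mutations(Theta) = ['D623N', 'H310N']
Accumulating mutations along path to Alpha:
  At Kappa: gained [] -> total []
  At Theta: gained ['D623N', 'H310N'] -> total ['D623N', 'H310N']
  At Alpha: gained ['W393L', 'I328G'] -> total ['D623N', 'H310N', 'I328G', 'W393L']
Mutations(Alpha) = ['D623N', 'H310N', 'I328G', 'W393L']
Intersection: ['D623N', 'H310N'] ∩ ['D623N', 'H310N', 'I328G', 'W393L'] = ['D623N', 'H310N']

Answer: D623N,H310N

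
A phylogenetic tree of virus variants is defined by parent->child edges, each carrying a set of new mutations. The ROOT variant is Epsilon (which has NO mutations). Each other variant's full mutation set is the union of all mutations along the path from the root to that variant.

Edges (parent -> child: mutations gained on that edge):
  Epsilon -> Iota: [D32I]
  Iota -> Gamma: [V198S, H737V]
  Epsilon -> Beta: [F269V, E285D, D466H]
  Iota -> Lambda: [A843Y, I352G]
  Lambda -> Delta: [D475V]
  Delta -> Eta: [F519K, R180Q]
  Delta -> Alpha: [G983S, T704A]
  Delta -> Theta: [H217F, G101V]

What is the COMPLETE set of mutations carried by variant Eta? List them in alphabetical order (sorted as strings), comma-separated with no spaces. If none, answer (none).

Answer: A843Y,D32I,D475V,F519K,I352G,R180Q

Derivation:
At Epsilon: gained [] -> total []
At Iota: gained ['D32I'] -> total ['D32I']
At Lambda: gained ['A843Y', 'I352G'] -> total ['A843Y', 'D32I', 'I352G']
At Delta: gained ['D475V'] -> total ['A843Y', 'D32I', 'D475V', 'I352G']
At Eta: gained ['F519K', 'R180Q'] -> total ['A843Y', 'D32I', 'D475V', 'F519K', 'I352G', 'R180Q']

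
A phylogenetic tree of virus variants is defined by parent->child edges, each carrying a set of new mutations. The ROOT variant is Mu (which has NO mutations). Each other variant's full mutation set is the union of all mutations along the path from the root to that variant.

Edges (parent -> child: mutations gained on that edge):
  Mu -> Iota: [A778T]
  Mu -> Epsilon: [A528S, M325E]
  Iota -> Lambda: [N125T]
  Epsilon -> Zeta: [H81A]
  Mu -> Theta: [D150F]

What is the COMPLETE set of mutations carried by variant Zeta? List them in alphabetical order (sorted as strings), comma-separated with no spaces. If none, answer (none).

Answer: A528S,H81A,M325E

Derivation:
At Mu: gained [] -> total []
At Epsilon: gained ['A528S', 'M325E'] -> total ['A528S', 'M325E']
At Zeta: gained ['H81A'] -> total ['A528S', 'H81A', 'M325E']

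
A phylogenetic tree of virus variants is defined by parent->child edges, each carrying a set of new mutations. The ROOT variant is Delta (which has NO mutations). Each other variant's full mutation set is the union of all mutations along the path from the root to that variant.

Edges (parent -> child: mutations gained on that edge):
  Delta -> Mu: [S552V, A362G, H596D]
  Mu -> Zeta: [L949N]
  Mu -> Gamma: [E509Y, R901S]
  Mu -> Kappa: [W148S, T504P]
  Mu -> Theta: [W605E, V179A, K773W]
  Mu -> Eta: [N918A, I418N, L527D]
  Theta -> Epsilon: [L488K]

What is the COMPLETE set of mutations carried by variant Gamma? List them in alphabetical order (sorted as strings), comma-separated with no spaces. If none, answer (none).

Answer: A362G,E509Y,H596D,R901S,S552V

Derivation:
At Delta: gained [] -> total []
At Mu: gained ['S552V', 'A362G', 'H596D'] -> total ['A362G', 'H596D', 'S552V']
At Gamma: gained ['E509Y', 'R901S'] -> total ['A362G', 'E509Y', 'H596D', 'R901S', 'S552V']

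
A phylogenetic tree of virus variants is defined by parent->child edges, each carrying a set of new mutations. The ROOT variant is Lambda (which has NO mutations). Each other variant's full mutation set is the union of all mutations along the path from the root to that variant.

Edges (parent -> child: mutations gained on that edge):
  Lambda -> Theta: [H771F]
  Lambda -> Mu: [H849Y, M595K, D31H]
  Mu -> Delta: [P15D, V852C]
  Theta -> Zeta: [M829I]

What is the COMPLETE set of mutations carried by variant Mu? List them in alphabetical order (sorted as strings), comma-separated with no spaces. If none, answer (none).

At Lambda: gained [] -> total []
At Mu: gained ['H849Y', 'M595K', 'D31H'] -> total ['D31H', 'H849Y', 'M595K']

Answer: D31H,H849Y,M595K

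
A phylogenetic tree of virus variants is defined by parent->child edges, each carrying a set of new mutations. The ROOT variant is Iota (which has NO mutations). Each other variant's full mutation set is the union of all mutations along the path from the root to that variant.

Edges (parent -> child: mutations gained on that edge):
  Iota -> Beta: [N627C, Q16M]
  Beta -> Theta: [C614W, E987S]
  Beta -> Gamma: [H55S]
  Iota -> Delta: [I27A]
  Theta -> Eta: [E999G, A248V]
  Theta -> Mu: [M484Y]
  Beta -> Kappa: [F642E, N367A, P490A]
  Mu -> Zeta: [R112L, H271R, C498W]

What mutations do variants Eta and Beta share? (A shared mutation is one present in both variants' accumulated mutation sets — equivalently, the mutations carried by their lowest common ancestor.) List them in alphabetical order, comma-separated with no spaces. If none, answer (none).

Answer: N627C,Q16M

Derivation:
Accumulating mutations along path to Eta:
  At Iota: gained [] -> total []
  At Beta: gained ['N627C', 'Q16M'] -> total ['N627C', 'Q16M']
  At Theta: gained ['C614W', 'E987S'] -> total ['C614W', 'E987S', 'N627C', 'Q16M']
  At Eta: gained ['E999G', 'A248V'] -> total ['A248V', 'C614W', 'E987S', 'E999G', 'N627C', 'Q16M']
Mutations(Eta) = ['A248V', 'C614W', 'E987S', 'E999G', 'N627C', 'Q16M']
Accumulating mutations along path to Beta:
  At Iota: gained [] -> total []
  At Beta: gained ['N627C', 'Q16M'] -> total ['N627C', 'Q16M']
Mutations(Beta) = ['N627C', 'Q16M']
Intersection: ['A248V', 'C614W', 'E987S', 'E999G', 'N627C', 'Q16M'] ∩ ['N627C', 'Q16M'] = ['N627C', 'Q16M']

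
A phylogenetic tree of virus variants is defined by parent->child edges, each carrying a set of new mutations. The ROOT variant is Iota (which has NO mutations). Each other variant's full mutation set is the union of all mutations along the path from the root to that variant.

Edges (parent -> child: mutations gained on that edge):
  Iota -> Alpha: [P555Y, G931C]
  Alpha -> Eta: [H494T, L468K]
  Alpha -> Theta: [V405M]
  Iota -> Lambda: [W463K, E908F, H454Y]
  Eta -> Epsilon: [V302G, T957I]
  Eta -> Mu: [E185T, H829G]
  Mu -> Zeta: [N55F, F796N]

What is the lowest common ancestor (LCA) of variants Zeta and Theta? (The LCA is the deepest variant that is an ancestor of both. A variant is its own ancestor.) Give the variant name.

Answer: Alpha

Derivation:
Path from root to Zeta: Iota -> Alpha -> Eta -> Mu -> Zeta
  ancestors of Zeta: {Iota, Alpha, Eta, Mu, Zeta}
Path from root to Theta: Iota -> Alpha -> Theta
  ancestors of Theta: {Iota, Alpha, Theta}
Common ancestors: {Iota, Alpha}
Walk up from Theta: Theta (not in ancestors of Zeta), Alpha (in ancestors of Zeta), Iota (in ancestors of Zeta)
Deepest common ancestor (LCA) = Alpha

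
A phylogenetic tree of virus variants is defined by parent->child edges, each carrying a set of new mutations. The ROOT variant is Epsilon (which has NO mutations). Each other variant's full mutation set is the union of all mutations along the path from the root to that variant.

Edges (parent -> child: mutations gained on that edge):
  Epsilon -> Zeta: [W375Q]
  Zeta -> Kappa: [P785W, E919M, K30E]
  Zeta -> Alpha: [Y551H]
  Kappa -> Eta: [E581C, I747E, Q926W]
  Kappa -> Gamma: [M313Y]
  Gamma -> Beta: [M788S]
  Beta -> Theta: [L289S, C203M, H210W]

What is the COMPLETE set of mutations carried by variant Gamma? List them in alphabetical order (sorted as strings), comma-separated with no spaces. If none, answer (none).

Answer: E919M,K30E,M313Y,P785W,W375Q

Derivation:
At Epsilon: gained [] -> total []
At Zeta: gained ['W375Q'] -> total ['W375Q']
At Kappa: gained ['P785W', 'E919M', 'K30E'] -> total ['E919M', 'K30E', 'P785W', 'W375Q']
At Gamma: gained ['M313Y'] -> total ['E919M', 'K30E', 'M313Y', 'P785W', 'W375Q']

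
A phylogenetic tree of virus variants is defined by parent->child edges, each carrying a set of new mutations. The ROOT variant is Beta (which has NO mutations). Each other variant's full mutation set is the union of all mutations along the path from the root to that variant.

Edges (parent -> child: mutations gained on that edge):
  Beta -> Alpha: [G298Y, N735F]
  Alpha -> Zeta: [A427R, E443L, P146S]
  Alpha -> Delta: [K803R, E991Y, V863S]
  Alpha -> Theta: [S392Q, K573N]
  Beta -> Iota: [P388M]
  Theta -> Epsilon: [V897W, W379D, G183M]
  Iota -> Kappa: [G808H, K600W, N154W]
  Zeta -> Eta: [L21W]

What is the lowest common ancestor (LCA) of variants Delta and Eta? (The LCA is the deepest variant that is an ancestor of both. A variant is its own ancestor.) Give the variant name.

Path from root to Delta: Beta -> Alpha -> Delta
  ancestors of Delta: {Beta, Alpha, Delta}
Path from root to Eta: Beta -> Alpha -> Zeta -> Eta
  ancestors of Eta: {Beta, Alpha, Zeta, Eta}
Common ancestors: {Beta, Alpha}
Walk up from Eta: Eta (not in ancestors of Delta), Zeta (not in ancestors of Delta), Alpha (in ancestors of Delta), Beta (in ancestors of Delta)
Deepest common ancestor (LCA) = Alpha

Answer: Alpha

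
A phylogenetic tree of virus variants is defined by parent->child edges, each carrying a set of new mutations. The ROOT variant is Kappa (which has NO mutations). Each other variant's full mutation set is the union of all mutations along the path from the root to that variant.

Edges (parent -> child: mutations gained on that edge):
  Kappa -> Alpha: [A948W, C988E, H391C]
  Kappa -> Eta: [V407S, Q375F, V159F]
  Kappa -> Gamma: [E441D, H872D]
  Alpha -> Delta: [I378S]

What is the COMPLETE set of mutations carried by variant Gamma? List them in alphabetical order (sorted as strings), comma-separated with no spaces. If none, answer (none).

Answer: E441D,H872D

Derivation:
At Kappa: gained [] -> total []
At Gamma: gained ['E441D', 'H872D'] -> total ['E441D', 'H872D']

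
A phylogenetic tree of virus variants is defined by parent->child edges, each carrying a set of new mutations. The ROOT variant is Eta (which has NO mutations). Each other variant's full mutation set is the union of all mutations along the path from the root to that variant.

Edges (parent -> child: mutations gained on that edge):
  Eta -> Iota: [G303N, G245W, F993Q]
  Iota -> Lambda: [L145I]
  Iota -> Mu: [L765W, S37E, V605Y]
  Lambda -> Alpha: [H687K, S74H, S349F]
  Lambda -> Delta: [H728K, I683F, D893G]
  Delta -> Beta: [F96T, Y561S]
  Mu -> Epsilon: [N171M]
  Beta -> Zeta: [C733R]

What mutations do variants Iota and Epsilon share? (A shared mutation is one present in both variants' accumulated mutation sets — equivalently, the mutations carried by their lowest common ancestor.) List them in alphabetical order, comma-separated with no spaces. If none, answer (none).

Answer: F993Q,G245W,G303N

Derivation:
Accumulating mutations along path to Iota:
  At Eta: gained [] -> total []
  At Iota: gained ['G303N', 'G245W', 'F993Q'] -> total ['F993Q', 'G245W', 'G303N']
Mutations(Iota) = ['F993Q', 'G245W', 'G303N']
Accumulating mutations along path to Epsilon:
  At Eta: gained [] -> total []
  At Iota: gained ['G303N', 'G245W', 'F993Q'] -> total ['F993Q', 'G245W', 'G303N']
  At Mu: gained ['L765W', 'S37E', 'V605Y'] -> total ['F993Q', 'G245W', 'G303N', 'L765W', 'S37E', 'V605Y']
  At Epsilon: gained ['N171M'] -> total ['F993Q', 'G245W', 'G303N', 'L765W', 'N171M', 'S37E', 'V605Y']
Mutations(Epsilon) = ['F993Q', 'G245W', 'G303N', 'L765W', 'N171M', 'S37E', 'V605Y']
Intersection: ['F993Q', 'G245W', 'G303N'] ∩ ['F993Q', 'G245W', 'G303N', 'L765W', 'N171M', 'S37E', 'V605Y'] = ['F993Q', 'G245W', 'G303N']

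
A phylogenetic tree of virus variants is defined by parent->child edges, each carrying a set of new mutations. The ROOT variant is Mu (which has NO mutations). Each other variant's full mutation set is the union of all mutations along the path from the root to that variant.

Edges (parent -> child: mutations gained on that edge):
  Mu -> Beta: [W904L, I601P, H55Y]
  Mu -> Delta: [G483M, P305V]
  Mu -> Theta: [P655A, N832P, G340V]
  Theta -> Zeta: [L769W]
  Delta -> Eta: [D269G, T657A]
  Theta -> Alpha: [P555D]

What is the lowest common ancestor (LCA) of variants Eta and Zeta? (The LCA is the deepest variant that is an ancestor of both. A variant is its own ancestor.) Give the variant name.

Path from root to Eta: Mu -> Delta -> Eta
  ancestors of Eta: {Mu, Delta, Eta}
Path from root to Zeta: Mu -> Theta -> Zeta
  ancestors of Zeta: {Mu, Theta, Zeta}
Common ancestors: {Mu}
Walk up from Zeta: Zeta (not in ancestors of Eta), Theta (not in ancestors of Eta), Mu (in ancestors of Eta)
Deepest common ancestor (LCA) = Mu

Answer: Mu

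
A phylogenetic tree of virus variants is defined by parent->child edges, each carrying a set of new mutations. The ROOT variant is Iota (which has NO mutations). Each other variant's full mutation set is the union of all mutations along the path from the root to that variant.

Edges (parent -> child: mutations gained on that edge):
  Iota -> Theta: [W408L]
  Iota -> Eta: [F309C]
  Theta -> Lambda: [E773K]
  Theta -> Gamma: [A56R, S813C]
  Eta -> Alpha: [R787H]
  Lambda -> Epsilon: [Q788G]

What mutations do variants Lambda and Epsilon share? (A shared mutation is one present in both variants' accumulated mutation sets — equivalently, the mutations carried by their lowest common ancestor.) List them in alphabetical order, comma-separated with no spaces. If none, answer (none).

Answer: E773K,W408L

Derivation:
Accumulating mutations along path to Lambda:
  At Iota: gained [] -> total []
  At Theta: gained ['W408L'] -> total ['W408L']
  At Lambda: gained ['E773K'] -> total ['E773K', 'W408L']
Mutations(Lambda) = ['E773K', 'W408L']
Accumulating mutations along path to Epsilon:
  At Iota: gained [] -> total []
  At Theta: gained ['W408L'] -> total ['W408L']
  At Lambda: gained ['E773K'] -> total ['E773K', 'W408L']
  At Epsilon: gained ['Q788G'] -> total ['E773K', 'Q788G', 'W408L']
Mutations(Epsilon) = ['E773K', 'Q788G', 'W408L']
Intersection: ['E773K', 'W408L'] ∩ ['E773K', 'Q788G', 'W408L'] = ['E773K', 'W408L']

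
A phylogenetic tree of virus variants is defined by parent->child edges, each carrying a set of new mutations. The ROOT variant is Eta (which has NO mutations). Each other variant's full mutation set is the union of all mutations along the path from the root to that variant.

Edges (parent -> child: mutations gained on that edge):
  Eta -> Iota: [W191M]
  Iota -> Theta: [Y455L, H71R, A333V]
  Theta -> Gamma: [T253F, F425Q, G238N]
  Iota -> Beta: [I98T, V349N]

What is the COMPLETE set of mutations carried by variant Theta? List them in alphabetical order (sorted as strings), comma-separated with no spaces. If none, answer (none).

At Eta: gained [] -> total []
At Iota: gained ['W191M'] -> total ['W191M']
At Theta: gained ['Y455L', 'H71R', 'A333V'] -> total ['A333V', 'H71R', 'W191M', 'Y455L']

Answer: A333V,H71R,W191M,Y455L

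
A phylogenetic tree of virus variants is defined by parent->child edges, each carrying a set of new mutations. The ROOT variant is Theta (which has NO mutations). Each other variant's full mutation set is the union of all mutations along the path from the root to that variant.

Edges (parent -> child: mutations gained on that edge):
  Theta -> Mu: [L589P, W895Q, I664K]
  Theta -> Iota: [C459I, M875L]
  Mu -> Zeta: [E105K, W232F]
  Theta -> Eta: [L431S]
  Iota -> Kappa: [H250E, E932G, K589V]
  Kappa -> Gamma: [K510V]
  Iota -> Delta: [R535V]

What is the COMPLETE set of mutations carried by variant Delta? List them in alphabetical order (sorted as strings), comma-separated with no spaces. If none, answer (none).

At Theta: gained [] -> total []
At Iota: gained ['C459I', 'M875L'] -> total ['C459I', 'M875L']
At Delta: gained ['R535V'] -> total ['C459I', 'M875L', 'R535V']

Answer: C459I,M875L,R535V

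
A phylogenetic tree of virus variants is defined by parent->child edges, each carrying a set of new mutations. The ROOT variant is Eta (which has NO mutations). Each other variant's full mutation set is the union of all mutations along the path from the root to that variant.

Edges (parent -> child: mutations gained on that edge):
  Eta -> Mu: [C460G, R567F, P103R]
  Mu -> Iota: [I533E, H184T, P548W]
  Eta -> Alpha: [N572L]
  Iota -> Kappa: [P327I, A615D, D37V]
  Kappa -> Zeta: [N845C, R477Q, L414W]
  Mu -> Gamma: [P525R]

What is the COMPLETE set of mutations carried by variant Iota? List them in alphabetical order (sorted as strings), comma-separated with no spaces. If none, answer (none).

At Eta: gained [] -> total []
At Mu: gained ['C460G', 'R567F', 'P103R'] -> total ['C460G', 'P103R', 'R567F']
At Iota: gained ['I533E', 'H184T', 'P548W'] -> total ['C460G', 'H184T', 'I533E', 'P103R', 'P548W', 'R567F']

Answer: C460G,H184T,I533E,P103R,P548W,R567F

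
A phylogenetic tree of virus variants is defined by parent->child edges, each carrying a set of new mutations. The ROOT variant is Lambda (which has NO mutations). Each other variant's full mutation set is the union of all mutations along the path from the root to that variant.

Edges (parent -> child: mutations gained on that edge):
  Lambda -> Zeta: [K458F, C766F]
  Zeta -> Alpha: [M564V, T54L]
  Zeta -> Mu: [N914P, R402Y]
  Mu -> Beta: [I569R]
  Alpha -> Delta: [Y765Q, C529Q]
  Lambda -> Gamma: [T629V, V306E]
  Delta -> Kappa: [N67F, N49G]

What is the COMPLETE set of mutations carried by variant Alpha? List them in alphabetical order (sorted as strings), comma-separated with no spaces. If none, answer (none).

Answer: C766F,K458F,M564V,T54L

Derivation:
At Lambda: gained [] -> total []
At Zeta: gained ['K458F', 'C766F'] -> total ['C766F', 'K458F']
At Alpha: gained ['M564V', 'T54L'] -> total ['C766F', 'K458F', 'M564V', 'T54L']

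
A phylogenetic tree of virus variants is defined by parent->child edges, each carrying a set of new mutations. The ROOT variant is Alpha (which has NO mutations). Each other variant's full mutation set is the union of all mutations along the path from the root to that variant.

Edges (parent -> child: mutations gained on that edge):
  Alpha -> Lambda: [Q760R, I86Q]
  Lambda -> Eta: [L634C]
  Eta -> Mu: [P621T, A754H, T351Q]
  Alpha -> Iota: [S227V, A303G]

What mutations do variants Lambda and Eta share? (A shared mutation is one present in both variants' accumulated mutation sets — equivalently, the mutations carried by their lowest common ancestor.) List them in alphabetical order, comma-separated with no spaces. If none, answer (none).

Answer: I86Q,Q760R

Derivation:
Accumulating mutations along path to Lambda:
  At Alpha: gained [] -> total []
  At Lambda: gained ['Q760R', 'I86Q'] -> total ['I86Q', 'Q760R']
Mutations(Lambda) = ['I86Q', 'Q760R']
Accumulating mutations along path to Eta:
  At Alpha: gained [] -> total []
  At Lambda: gained ['Q760R', 'I86Q'] -> total ['I86Q', 'Q760R']
  At Eta: gained ['L634C'] -> total ['I86Q', 'L634C', 'Q760R']
Mutations(Eta) = ['I86Q', 'L634C', 'Q760R']
Intersection: ['I86Q', 'Q760R'] ∩ ['I86Q', 'L634C', 'Q760R'] = ['I86Q', 'Q760R']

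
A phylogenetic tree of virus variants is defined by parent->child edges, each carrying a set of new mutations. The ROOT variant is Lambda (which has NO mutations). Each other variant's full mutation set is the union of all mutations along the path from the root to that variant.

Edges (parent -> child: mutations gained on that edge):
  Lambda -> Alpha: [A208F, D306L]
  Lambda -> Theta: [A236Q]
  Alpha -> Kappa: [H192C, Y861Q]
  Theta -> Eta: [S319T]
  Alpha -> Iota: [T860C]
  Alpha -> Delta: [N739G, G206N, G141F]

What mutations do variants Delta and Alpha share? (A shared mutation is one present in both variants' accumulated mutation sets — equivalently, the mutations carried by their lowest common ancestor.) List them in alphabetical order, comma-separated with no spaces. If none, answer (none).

Answer: A208F,D306L

Derivation:
Accumulating mutations along path to Delta:
  At Lambda: gained [] -> total []
  At Alpha: gained ['A208F', 'D306L'] -> total ['A208F', 'D306L']
  At Delta: gained ['N739G', 'G206N', 'G141F'] -> total ['A208F', 'D306L', 'G141F', 'G206N', 'N739G']
Mutations(Delta) = ['A208F', 'D306L', 'G141F', 'G206N', 'N739G']
Accumulating mutations along path to Alpha:
  At Lambda: gained [] -> total []
  At Alpha: gained ['A208F', 'D306L'] -> total ['A208F', 'D306L']
Mutations(Alpha) = ['A208F', 'D306L']
Intersection: ['A208F', 'D306L', 'G141F', 'G206N', 'N739G'] ∩ ['A208F', 'D306L'] = ['A208F', 'D306L']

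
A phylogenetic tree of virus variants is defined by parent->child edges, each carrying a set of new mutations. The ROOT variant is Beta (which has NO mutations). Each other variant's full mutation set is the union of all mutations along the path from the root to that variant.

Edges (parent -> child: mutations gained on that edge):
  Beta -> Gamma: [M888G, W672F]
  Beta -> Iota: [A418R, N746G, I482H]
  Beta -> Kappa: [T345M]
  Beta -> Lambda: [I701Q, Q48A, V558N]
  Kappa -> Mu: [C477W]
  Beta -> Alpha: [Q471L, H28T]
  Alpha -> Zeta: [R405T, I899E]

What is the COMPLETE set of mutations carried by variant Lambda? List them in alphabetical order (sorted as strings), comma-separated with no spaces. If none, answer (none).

Answer: I701Q,Q48A,V558N

Derivation:
At Beta: gained [] -> total []
At Lambda: gained ['I701Q', 'Q48A', 'V558N'] -> total ['I701Q', 'Q48A', 'V558N']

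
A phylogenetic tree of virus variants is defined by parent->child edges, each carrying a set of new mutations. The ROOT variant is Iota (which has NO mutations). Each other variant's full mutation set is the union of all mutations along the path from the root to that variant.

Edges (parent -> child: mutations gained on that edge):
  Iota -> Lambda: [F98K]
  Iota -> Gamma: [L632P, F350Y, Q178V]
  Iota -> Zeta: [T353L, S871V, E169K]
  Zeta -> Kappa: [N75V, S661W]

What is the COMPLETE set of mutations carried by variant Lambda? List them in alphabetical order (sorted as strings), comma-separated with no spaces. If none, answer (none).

At Iota: gained [] -> total []
At Lambda: gained ['F98K'] -> total ['F98K']

Answer: F98K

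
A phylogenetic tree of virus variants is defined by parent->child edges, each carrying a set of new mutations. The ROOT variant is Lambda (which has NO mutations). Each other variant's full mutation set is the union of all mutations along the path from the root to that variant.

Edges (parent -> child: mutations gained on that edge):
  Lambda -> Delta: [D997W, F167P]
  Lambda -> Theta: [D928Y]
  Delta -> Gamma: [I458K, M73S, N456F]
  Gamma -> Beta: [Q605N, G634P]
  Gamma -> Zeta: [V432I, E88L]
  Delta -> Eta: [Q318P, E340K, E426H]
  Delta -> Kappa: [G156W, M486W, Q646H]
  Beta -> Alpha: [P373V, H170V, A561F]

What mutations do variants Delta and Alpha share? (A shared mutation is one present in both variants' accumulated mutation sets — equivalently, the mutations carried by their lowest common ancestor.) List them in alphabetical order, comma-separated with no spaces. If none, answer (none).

Accumulating mutations along path to Delta:
  At Lambda: gained [] -> total []
  At Delta: gained ['D997W', 'F167P'] -> total ['D997W', 'F167P']
Mutations(Delta) = ['D997W', 'F167P']
Accumulating mutations along path to Alpha:
  At Lambda: gained [] -> total []
  At Delta: gained ['D997W', 'F167P'] -> total ['D997W', 'F167P']
  At Gamma: gained ['I458K', 'M73S', 'N456F'] -> total ['D997W', 'F167P', 'I458K', 'M73S', 'N456F']
  At Beta: gained ['Q605N', 'G634P'] -> total ['D997W', 'F167P', 'G634P', 'I458K', 'M73S', 'N456F', 'Q605N']
  At Alpha: gained ['P373V', 'H170V', 'A561F'] -> total ['A561F', 'D997W', 'F167P', 'G634P', 'H170V', 'I458K', 'M73S', 'N456F', 'P373V', 'Q605N']
Mutations(Alpha) = ['A561F', 'D997W', 'F167P', 'G634P', 'H170V', 'I458K', 'M73S', 'N456F', 'P373V', 'Q605N']
Intersection: ['D997W', 'F167P'] ∩ ['A561F', 'D997W', 'F167P', 'G634P', 'H170V', 'I458K', 'M73S', 'N456F', 'P373V', 'Q605N'] = ['D997W', 'F167P']

Answer: D997W,F167P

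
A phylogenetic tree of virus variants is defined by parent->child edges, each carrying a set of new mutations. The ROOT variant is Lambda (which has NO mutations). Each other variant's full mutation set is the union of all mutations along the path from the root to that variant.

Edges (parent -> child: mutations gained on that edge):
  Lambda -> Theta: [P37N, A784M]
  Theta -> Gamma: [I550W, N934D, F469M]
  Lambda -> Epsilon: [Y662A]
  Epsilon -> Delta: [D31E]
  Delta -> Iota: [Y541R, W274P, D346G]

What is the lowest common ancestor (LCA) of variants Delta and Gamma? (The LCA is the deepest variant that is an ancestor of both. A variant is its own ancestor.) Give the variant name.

Path from root to Delta: Lambda -> Epsilon -> Delta
  ancestors of Delta: {Lambda, Epsilon, Delta}
Path from root to Gamma: Lambda -> Theta -> Gamma
  ancestors of Gamma: {Lambda, Theta, Gamma}
Common ancestors: {Lambda}
Walk up from Gamma: Gamma (not in ancestors of Delta), Theta (not in ancestors of Delta), Lambda (in ancestors of Delta)
Deepest common ancestor (LCA) = Lambda

Answer: Lambda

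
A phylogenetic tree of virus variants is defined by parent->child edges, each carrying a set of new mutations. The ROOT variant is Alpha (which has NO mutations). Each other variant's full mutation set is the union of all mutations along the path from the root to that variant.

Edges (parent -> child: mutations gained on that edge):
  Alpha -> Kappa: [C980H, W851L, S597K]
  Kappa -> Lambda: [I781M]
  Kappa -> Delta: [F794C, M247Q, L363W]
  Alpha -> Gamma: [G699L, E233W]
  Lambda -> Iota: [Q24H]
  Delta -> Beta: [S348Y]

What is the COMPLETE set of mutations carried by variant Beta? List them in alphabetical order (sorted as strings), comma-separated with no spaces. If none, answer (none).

At Alpha: gained [] -> total []
At Kappa: gained ['C980H', 'W851L', 'S597K'] -> total ['C980H', 'S597K', 'W851L']
At Delta: gained ['F794C', 'M247Q', 'L363W'] -> total ['C980H', 'F794C', 'L363W', 'M247Q', 'S597K', 'W851L']
At Beta: gained ['S348Y'] -> total ['C980H', 'F794C', 'L363W', 'M247Q', 'S348Y', 'S597K', 'W851L']

Answer: C980H,F794C,L363W,M247Q,S348Y,S597K,W851L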